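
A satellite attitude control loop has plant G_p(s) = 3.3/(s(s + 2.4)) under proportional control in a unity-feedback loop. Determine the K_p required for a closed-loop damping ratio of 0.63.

Closed-loop characteristic equation: s² + 2.4s + K_p·3.3 = 0.
So ω_n = √(3.3K_p) and 2ζω_n = 2.4, giving ζ = 2.4/(2√(3.3K_p)).
Setting ζ = 0.63: √(3.3K_p) = 2.4/(2·0.63) = 1.905, so K_p = 3.628/3.3 = 1.1.

K_p = 1.1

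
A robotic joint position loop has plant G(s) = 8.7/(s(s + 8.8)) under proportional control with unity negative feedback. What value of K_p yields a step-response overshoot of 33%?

From %OS = 100·exp(−πζ/√(1−ζ²)) = 33%, ζ = −ln(0.33)/√(π²+ln²(0.33)) = 0.3328.
Characteristic equation s² + 8.8s + 8.7K_p = 0 gives ζ = 8.8/(2√(8.7K_p)).
Setting ζ = 0.3328: √(8.7K_p) = 8.8/(2·0.3328) = 13.22, so K_p = 174.8/8.7 = 20.1.

K_p = 20.1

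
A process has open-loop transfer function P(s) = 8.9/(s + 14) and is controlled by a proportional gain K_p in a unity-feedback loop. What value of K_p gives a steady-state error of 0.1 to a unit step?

K_p = 14.2

The loop is type 0, so e_ss(step) = 1/(1 + K_pos) with K_pos = K_p·P(0).
P(0) = 0.6357. Require 1/(1 + K_p·0.6357) = 0.1, so 1 + 0.6357·K_p = 10.
K_p = (10 − 1)/0.6357 = 14.2.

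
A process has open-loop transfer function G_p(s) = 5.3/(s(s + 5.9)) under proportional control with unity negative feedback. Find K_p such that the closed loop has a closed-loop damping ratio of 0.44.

K_p = 8.48

Closed-loop characteristic equation: s² + 5.9s + K_p·5.3 = 0.
So ω_n = √(5.3K_p) and 2ζω_n = 5.9, giving ζ = 5.9/(2√(5.3K_p)).
Setting ζ = 0.44: √(5.3K_p) = 5.9/(2·0.44) = 6.705, so K_p = 44.95/5.3 = 8.48.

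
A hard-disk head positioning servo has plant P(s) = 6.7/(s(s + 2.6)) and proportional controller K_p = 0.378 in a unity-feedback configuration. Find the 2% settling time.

From 1 + K_pP(s) = 0: s² + 2.6s + 2.533 = 0 ⇒ ω_n = 1.591, ζ = 0.8169.
2% settling time T_s ≈ 4/(ζω_n) = 4/1.3 = 3.08 s.

T_s ≈ 3.08 s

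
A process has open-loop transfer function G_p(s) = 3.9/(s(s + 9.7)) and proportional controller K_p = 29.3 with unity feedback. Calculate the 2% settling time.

T_s ≈ 0.825 s

Closed-loop characteristic equation: s² + 9.7s + 114.3 = 0, so ω_n = 10.69 rad/s and ζ = 9.7/(2·10.69) = 0.4537.
2% settling time T_s ≈ 4/(ζω_n) = 4/4.85 = 0.825 s.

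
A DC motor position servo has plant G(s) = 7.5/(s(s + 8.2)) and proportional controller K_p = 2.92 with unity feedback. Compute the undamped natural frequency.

With unity feedback the closed-loop characteristic equation is s² + 8.2s + 2.92·7.5 = s² + 8.2s + 21.9 = 0.
So ω_n² = 21.9 ⇒ ω_n = 4.68 rad/s, and ζ = 8.2/(2ω_n) = 0.876.

ω_n = 4.68 rad/s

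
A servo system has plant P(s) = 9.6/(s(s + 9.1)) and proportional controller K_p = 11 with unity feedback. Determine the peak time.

T_p = 0.341 s

The closed-loop denominator s² + 9.1s + 105.6 gives ω_n = √105.6 = 10.28 and ζ = 9.1/(2ω_n) = 0.4428.
Damped frequency ω_d = ω_n√(1−ζ²) = 9.214 rad/s, so peak time T_p = π/ω_d = 0.341 s.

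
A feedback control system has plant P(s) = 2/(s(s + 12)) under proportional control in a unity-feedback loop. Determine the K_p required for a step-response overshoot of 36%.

K_p = 188

From %OS = 100·exp(−πζ/√(1−ζ²)) = 36%, ζ = −ln(0.36)/√(π²+ln²(0.36)) = 0.3093.
Characteristic equation s² + 12s + 2K_p = 0 gives ζ = 12/(2√(2K_p)).
Setting ζ = 0.3093: √(2K_p) = 12/(2·0.3093) = 19.4, so K_p = 376.4/2 = 188.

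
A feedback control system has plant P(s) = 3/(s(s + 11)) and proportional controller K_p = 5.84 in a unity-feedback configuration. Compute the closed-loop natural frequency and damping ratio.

With unity feedback the closed-loop characteristic equation is s² + 11s + 5.84·3 = s² + 11s + 17.52 = 0.
Matching s² + 2ζω_n s + ω_n²: ω_n = √17.52 = 4.186 rad/s and 2ζω_n = 11, so ζ = 11/(2·4.186) = 1.31.

ω_n = 4.19 rad/s, ζ = 1.31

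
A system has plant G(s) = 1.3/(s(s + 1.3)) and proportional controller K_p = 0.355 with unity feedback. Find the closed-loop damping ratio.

With unity feedback the closed-loop characteristic equation is s² + 1.3s + 0.355·1.3 = s² + 1.3s + 0.4615 = 0.
Matching s² + 2ζω_n s + ω_n²: ω_n = √0.4615 = 0.6793 rad/s and 2ζω_n = 1.3, so ζ = 1.3/(2·0.6793) = 0.957.

ζ = 0.957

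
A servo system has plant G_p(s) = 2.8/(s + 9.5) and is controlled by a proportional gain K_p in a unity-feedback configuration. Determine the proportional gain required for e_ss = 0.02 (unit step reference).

K_p = 166

Steady-state error for a unit step on this type-0 loop is 1/(1 + K_p·G_p(0)).
G_p(0) = 0.2947. Require 1/(1 + K_p·0.2947) = 0.02, so 1 + 0.2947·K_p = 50.
K_p = (50 − 1)/0.2947 = 166.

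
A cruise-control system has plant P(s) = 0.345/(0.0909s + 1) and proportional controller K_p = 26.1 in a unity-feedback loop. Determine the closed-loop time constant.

τ = 0.00909 s

Closed loop: T(s) = K_p·P/(1+K_p·P) = 9.005/(0.0909s + 1 + 9.005), with pole at s = −(1 + 9.005)/0.0909 = −110.1.
Closed-loop time constant τ = 1/110.1 = 0.00909 s.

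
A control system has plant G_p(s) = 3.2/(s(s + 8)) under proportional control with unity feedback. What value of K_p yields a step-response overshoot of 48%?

From %OS = 100·exp(−πζ/√(1−ζ²)) = 48%, ζ = −ln(0.48)/√(π²+ln²(0.48)) = 0.2275.
Characteristic equation s² + 8s + 3.2K_p = 0 gives ζ = 8/(2√(3.2K_p)).
Setting ζ = 0.2275: √(3.2K_p) = 8/(2·0.2275) = 17.58, so K_p = 309.1/3.2 = 96.6.

K_p = 96.6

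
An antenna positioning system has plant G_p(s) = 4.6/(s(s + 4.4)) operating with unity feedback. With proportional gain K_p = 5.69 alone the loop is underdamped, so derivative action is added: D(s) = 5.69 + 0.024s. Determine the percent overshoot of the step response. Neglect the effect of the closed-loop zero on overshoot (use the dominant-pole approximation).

Forward path: (5.69 + 0.024s)·4.6/(s(s+4.4)). The closed-loop characteristic equation is s² + (4.4 + 4.6·0.024)s + 4.6·5.69 = 0.
That is s² + 4.51s + 26.17 = 0, so ω_n = 5.116 rad/s and ζ = 4.51/(2·5.116) = 0.4408.
%OS = 100·exp(−πζ/√(1−ζ²)) = 21.4%.

21.4%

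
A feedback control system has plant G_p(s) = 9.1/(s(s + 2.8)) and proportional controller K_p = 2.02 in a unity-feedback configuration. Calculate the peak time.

Closed-loop characteristic equation: s² + 2.8s + 18.38 = 0, so ω_n = 4.287 rad/s and ζ = 2.8/(2·4.287) = 0.3265.
Damped frequency ω_d = ω_n√(1−ζ²) = 4.052 rad/s, so peak time T_p = π/ω_d = 0.775 s.

T_p = 0.775 s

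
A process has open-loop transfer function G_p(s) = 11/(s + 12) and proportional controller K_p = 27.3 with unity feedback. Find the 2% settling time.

Closed-loop transfer function: T(s) = K_p·G_p(s)/(1 + K_p·G_p(s)) = 300.3/(s + 12 + 300.3) = 300.3/(s + 312.3).
Time constant τ = 1/312.3 = 0.003202 s, so the 2% settling time is about 4τ = 0.0128 s.

T_s ≈ 0.0128 s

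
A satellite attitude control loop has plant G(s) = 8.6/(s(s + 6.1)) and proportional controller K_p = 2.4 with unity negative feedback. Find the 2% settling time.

Closed-loop characteristic equation: s² + 6.1s + 20.64 = 0, so ω_n = 4.543 rad/s and ζ = 6.1/(2·4.543) = 0.6713.
2% settling time T_s ≈ 4/(ζω_n) = 4/3.05 = 1.31 s.

T_s ≈ 1.31 s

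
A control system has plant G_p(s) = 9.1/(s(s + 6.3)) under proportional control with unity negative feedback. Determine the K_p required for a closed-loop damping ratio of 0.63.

Closed-loop characteristic equation: s² + 6.3s + K_p·9.1 = 0.
So ω_n = √(9.1K_p) and 2ζω_n = 6.3, giving ζ = 6.3/(2√(9.1K_p)).
Setting ζ = 0.63: √(9.1K_p) = 6.3/(2·0.63) = 5, so K_p = 25/9.1 = 2.75.

K_p = 2.75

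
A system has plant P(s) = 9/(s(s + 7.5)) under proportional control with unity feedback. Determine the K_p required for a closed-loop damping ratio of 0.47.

K_p = 7.07

Closed-loop characteristic equation: s² + 7.5s + K_p·9 = 0.
So ω_n = √(9K_p) and 2ζω_n = 7.5, giving ζ = 7.5/(2√(9K_p)).
Setting ζ = 0.47: √(9K_p) = 7.5/(2·0.47) = 7.979, so K_p = 63.66/9 = 7.07.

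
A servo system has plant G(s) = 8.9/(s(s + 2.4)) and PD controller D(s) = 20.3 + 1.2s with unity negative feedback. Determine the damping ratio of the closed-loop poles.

Forward path: (20.3 + 1.2s)·8.9/(s(s+2.4)). The closed-loop characteristic equation is s² + (2.4 + 8.9·1.2)s + 8.9·20.3 = 0.
That is s² + 13.08s + 180.7 = 0, so ω_n = 13.44 rad/s and ζ = 13.08/(2·13.44) = 0.4866.

ζ = 0.487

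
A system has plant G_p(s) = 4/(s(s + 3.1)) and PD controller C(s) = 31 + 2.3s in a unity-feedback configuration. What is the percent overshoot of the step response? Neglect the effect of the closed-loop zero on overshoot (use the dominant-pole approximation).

Forward path: (31 + 2.3s)·4/(s(s+3.1)). The closed-loop characteristic equation is s² + (3.1 + 4·2.3)s + 4·31 = 0.
That is s² + 12.3s + 124 = 0, so ω_n = 11.14 rad/s and ζ = 12.3/(2·11.14) = 0.5523.
%OS = 100·exp(−πζ/√(1−ζ²)) = 12.5%.

12.5%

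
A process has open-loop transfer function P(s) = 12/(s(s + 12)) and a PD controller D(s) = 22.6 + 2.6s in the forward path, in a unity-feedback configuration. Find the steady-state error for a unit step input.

0

The open loop D(s)P(s) has a pole at the origin (type 1), so the static position error constant is infinite and e_ss = 1/(1+∞) = 0.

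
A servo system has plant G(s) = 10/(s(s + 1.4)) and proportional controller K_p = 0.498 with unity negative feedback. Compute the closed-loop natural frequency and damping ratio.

ω_n = 2.23 rad/s, ζ = 0.314

1 + K_p·G(s) = 0 gives s² + 1.4s + 4.98 = 0.
So ω_n² = 4.98 ⇒ ω_n = 2.232 rad/s, and ζ = 1.4/(2ω_n) = 0.314.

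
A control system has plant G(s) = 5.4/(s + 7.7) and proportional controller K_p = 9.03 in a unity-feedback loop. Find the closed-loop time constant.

τ = 0.0177 s

Closed-loop transfer function: T(s) = K_p·G(s)/(1 + K_p·G(s)) = 48.76/(s + 7.7 + 48.76) = 48.76/(s + 56.46).
Time constant τ = 1/56.46 = 0.0177 s.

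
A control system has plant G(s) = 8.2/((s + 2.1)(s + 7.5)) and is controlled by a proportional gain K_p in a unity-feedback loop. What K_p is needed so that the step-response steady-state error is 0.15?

The loop is type 0, so e_ss(step) = 1/(1 + K_pos) with K_pos = K_p·G(0).
G(0) = 0.5206. Require 1/(1 + K_p·0.5206) = 0.15, so 1 + 0.5206·K_p = 6.667.
K_p = (6.667 − 1)/0.5206 = 10.9.

K_p = 10.9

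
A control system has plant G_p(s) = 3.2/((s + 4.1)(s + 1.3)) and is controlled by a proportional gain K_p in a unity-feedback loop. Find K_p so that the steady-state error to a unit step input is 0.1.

K_p = 15

The loop is type 0, so e_ss(step) = 1/(1 + K_pos) with K_pos = K_p·G_p(0).
G_p(0) = 0.6004. Require 1/(1 + K_p·0.6004) = 0.1, so 1 + 0.6004·K_p = 10.
K_p = (10 − 1)/0.6004 = 15.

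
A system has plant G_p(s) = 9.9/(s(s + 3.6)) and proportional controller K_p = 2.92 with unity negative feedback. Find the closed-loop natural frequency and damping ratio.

ω_n = 5.38 rad/s, ζ = 0.335

1 + K_p·G_p(s) = 0 gives s² + 3.6s + 28.91 = 0.
Matching s² + 2ζω_n s + ω_n²: ω_n = √28.91 = 5.377 rad/s and 2ζω_n = 3.6, so ζ = 3.6/(2·5.377) = 0.335.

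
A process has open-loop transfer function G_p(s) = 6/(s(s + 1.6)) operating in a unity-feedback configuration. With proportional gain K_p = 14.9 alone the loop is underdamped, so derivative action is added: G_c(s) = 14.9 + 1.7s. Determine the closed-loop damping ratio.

Forward path: (14.9 + 1.7s)·6/(s(s+1.6)). The closed-loop characteristic equation is s² + (1.6 + 6·1.7)s + 6·14.9 = 0.
That is s² + 11.8s + 89.4 = 0, so ω_n = 9.455 rad/s and ζ = 11.8/(2·9.455) = 0.624.

ζ = 0.624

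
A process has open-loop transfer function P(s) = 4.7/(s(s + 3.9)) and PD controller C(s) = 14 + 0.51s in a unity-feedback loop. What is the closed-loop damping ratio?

Forward path: (14 + 0.51s)·4.7/(s(s+3.9)). The closed-loop characteristic equation is s² + (3.9 + 4.7·0.51)s + 4.7·14 = 0.
That is s² + 6.297s + 65.8 = 0, so ω_n = 8.112 rad/s and ζ = 6.297/(2·8.112) = 0.3881.

ζ = 0.388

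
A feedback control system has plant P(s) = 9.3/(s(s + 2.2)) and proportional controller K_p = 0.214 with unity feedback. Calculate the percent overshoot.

From 1 + K_pP(s) = 0: s² + 2.2s + 1.99 = 0 ⇒ ω_n = 1.411, ζ = 0.7797.
%OS = 100·exp(−πζ/√(1−ζ²)) = 100·exp(−π·0.7797/√0.392) = 2%.

2%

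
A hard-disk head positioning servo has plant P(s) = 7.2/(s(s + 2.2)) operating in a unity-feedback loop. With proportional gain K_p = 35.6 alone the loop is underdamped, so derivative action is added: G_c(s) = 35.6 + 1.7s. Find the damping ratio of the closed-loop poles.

Forward path: (35.6 + 1.7s)·7.2/(s(s+2.2)). The closed-loop characteristic equation is s² + (2.2 + 7.2·1.7)s + 7.2·35.6 = 0.
That is s² + 14.44s + 256.3 = 0, so ω_n = 16.01 rad/s and ζ = 14.44/(2·16.01) = 0.451.

ζ = 0.451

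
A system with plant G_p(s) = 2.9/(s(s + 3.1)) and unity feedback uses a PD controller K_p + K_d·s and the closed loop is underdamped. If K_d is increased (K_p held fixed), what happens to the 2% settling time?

decrease

Characteristic equation s² + (3.1 + 2.9K_d)s + 2.9K_p = 0: raising K_d increases ζω_n = (3.1+2.9K_d)/2 while the loop stays underdamped, so T_s ≈ 4/(ζω_n) decreases.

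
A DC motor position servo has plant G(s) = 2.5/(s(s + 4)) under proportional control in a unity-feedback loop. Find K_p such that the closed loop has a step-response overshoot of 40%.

K_p = 20.4

From %OS = 100·exp(−πζ/√(1−ζ²)) = 40%, ζ = −ln(0.4)/√(π²+ln²(0.4)) = 0.28.
Characteristic equation s² + 4s + 2.5K_p = 0 gives ζ = 4/(2√(2.5K_p)).
Setting ζ = 0.28: √(2.5K_p) = 4/(2·0.28) = 7.143, so K_p = 51.02/2.5 = 20.4.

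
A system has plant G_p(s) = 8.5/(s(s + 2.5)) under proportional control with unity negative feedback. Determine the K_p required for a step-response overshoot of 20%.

From %OS = 100·exp(−πζ/√(1−ζ²)) = 20%, ζ = −ln(0.2)/√(π²+ln²(0.2)) = 0.4559.
Characteristic equation s² + 2.5s + 8.5K_p = 0 gives ζ = 2.5/(2√(8.5K_p)).
Setting ζ = 0.4559: √(8.5K_p) = 2.5/(2·0.4559) = 2.742, so K_p = 7.516/8.5 = 0.884.

K_p = 0.884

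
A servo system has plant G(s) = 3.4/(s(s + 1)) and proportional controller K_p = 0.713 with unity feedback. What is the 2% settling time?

Closed-loop characteristic equation: s² + 1s + 2.424 = 0, so ω_n = 1.557 rad/s and ζ = 1/(2·1.557) = 0.3211.
2% settling time T_s ≈ 4/(ζω_n) = 4/0.5 = 8 s.

T_s ≈ 8 s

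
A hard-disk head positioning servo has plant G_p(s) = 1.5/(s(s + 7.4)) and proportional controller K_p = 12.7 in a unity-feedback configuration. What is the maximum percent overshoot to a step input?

Closed-loop characteristic equation: s² + 7.4s + 19.05 = 0, so ω_n = 4.365 rad/s and ζ = 7.4/(2·4.365) = 0.8477.
%OS = 100·exp(−πζ/√(1−ζ²)) = 100·exp(−π·0.8477/√0.2814) = 0.66%.

0.66%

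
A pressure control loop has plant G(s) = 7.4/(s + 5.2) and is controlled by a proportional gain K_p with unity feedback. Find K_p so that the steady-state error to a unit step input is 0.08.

Steady-state error for a unit step on this type-0 loop is 1/(1 + K_p·G(0)).
G(0) = 1.423. Require 1/(1 + K_p·1.423) = 0.08, so 1 + 1.423·K_p = 12.5.
K_p = (12.5 − 1)/1.423 = 8.08.

K_p = 8.08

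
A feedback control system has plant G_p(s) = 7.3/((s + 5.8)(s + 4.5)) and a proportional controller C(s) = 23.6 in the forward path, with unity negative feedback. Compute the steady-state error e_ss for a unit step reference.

The loop is type 0. Static position error constant K_pos = C(0)·G_p(0) = 23.6·0.2797 = 6.601.
Steady-state error to a unit step: e_ss = 1/(1+K_pos) = 1/7.601 = 0.132.

0.132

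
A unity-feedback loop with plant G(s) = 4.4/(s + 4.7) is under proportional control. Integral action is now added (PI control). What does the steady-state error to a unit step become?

0

Adding integral action puts a pole at s = 0 in the forward path, raising the system type to 1; a type-1 loop has zero steady-state error to a step.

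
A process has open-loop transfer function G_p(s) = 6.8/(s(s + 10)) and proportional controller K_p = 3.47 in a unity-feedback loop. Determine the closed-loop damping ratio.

ζ = 1.03

The closed-loop denominator is s(s+10) + 3.47·6.8 = s² + 10s + 23.6.
So ω_n² = 23.6 ⇒ ω_n = 4.858 rad/s, and ζ = 10/(2ω_n) = 1.03.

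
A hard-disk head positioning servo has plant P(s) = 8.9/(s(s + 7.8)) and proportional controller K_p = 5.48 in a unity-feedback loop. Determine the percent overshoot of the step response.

12.1%

Closed-loop characteristic equation: s² + 7.8s + 48.77 = 0, so ω_n = 6.984 rad/s and ζ = 7.8/(2·6.984) = 0.5584.
%OS = 100·exp(−πζ/√(1−ζ²)) = 100·exp(−π·0.5584/√0.6881) = 12.1%.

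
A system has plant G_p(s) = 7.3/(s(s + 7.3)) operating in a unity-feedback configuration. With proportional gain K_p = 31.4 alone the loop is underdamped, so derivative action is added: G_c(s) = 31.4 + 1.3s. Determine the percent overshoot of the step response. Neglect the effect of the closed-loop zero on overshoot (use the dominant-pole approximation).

12.3%

Forward path: (31.4 + 1.3s)·7.3/(s(s+7.3)). The closed-loop characteristic equation is s² + (7.3 + 7.3·1.3)s + 7.3·31.4 = 0.
That is s² + 16.79s + 229.2 = 0, so ω_n = 15.14 rad/s and ζ = 16.79/(2·15.14) = 0.5545.
%OS = 100·exp(−πζ/√(1−ζ²)) = 12.3%.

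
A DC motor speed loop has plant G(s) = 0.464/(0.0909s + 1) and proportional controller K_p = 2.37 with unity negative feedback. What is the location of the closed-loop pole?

Closed loop: T(s) = K_p·G/(1+K_p·G) = 1.1/(0.0909s + 1 + 1.1), with pole at s = −(1 + 1.1)/0.0909 = −23.1.

s = -23.1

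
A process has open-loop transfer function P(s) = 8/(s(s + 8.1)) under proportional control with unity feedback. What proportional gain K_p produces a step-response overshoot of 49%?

From %OS = 100·exp(−πζ/√(1−ζ²)) = 49%, ζ = −ln(0.49)/√(π²+ln²(0.49)) = 0.2214.
Characteristic equation s² + 8.1s + 8K_p = 0 gives ζ = 8.1/(2√(8K_p)).
Setting ζ = 0.2214: √(8K_p) = 8.1/(2·0.2214) = 18.29, so K_p = 334.5/8 = 41.8.

K_p = 41.8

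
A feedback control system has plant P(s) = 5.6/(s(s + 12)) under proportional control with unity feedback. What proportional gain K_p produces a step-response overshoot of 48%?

From %OS = 100·exp(−πζ/√(1−ζ²)) = 48%, ζ = −ln(0.48)/√(π²+ln²(0.48)) = 0.2275.
Characteristic equation s² + 12s + 5.6K_p = 0 gives ζ = 12/(2√(5.6K_p)).
Setting ζ = 0.2275: √(5.6K_p) = 12/(2·0.2275) = 26.37, so K_p = 695.5/5.6 = 124.

K_p = 124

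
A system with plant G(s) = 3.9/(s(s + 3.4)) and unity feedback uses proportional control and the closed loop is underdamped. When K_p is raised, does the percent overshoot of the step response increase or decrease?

increase

Characteristic equation s² + 3.4s + K_p·3.9 = 0: raising K_p raises ω_n while 2ζω_n = 3.4 is fixed, so ζ falls and overshoot grows.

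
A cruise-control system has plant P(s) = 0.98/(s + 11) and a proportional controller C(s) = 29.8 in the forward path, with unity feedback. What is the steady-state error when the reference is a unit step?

The loop is type 0. Static position error constant K_pos = C(0)·P(0) = 29.8·0.08909 = 2.655.
Steady-state error to a unit step: e_ss = 1/(1+K_pos) = 1/3.655 = 0.274.

0.274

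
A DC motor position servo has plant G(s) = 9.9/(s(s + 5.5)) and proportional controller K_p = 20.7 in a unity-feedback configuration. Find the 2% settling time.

T_s ≈ 1.45 s

From 1 + K_pG(s) = 0: s² + 5.5s + 204.9 = 0 ⇒ ω_n = 14.32, ζ = 0.1921.
2% settling time T_s ≈ 4/(ζω_n) = 4/2.75 = 1.45 s.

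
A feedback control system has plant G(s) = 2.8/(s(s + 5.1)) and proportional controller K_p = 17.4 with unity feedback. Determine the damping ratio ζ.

ζ = 0.365

The closed-loop denominator is s(s+5.1) + 17.4·2.8 = s² + 5.1s + 48.72.
Matching s² + 2ζω_n s + ω_n²: ω_n = √48.72 = 6.98 rad/s and 2ζω_n = 5.1, so ζ = 5.1/(2·6.98) = 0.365.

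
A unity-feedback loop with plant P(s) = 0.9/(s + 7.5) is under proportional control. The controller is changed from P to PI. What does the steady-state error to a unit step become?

0

The integrator makes K_pos = lim_{s→0} C(s)G(s) infinite, so e_ss = 1/(1+K_pos) = 0.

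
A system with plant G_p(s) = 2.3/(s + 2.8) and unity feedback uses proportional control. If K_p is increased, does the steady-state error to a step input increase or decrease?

e_ss = 1/(1 + K_p·G_p(0)); a larger K_p raises the denominator, so e_ss decreases.

decrease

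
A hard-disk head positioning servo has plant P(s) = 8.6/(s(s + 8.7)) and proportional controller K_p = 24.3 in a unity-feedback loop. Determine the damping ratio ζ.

ζ = 0.301

1 + K_p·P(s) = 0 gives s² + 8.7s + 209 = 0.
So ω_n² = 209 ⇒ ω_n = 14.46 rad/s, and ζ = 8.7/(2ω_n) = 0.301.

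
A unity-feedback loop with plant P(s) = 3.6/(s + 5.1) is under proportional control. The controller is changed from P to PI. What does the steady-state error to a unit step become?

0

The integrator makes K_pos = lim_{s→0} C(s)G(s) infinite, so e_ss = 1/(1+K_pos) = 0.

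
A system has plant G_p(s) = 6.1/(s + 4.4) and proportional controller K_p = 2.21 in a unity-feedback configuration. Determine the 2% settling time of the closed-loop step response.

T_s ≈ 0.224 s

Closed-loop transfer function: T(s) = K_p·G_p(s)/(1 + K_p·G_p(s)) = 13.48/(s + 4.4 + 13.48) = 13.48/(s + 17.88).
Time constant τ = 1/17.88 = 0.05593 s, so the 2% settling time is about 4τ = 0.224 s.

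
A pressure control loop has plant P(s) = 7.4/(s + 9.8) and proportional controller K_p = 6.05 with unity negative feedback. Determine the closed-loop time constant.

Closed-loop transfer function: T(s) = K_p·P(s)/(1 + K_p·P(s)) = 44.77/(s + 9.8 + 44.77) = 44.77/(s + 54.57).
Time constant τ = 1/54.57 = 0.0183 s.

τ = 0.0183 s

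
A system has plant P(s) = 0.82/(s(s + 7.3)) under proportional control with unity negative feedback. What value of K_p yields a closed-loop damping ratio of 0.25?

Closed-loop characteristic equation: s² + 7.3s + K_p·0.82 = 0.
So ω_n = √(0.82K_p) and 2ζω_n = 7.3, giving ζ = 7.3/(2√(0.82K_p)).
Setting ζ = 0.25: √(0.82K_p) = 7.3/(2·0.25) = 14.6, so K_p = 213.2/0.82 = 260.

K_p = 260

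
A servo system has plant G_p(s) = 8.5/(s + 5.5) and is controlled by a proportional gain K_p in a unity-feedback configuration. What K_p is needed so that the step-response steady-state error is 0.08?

Steady-state error for a unit step on this type-0 loop is 1/(1 + K_p·G_p(0)).
G_p(0) = 1.545. Require 1/(1 + K_p·1.545) = 0.08, so 1 + 1.545·K_p = 12.5.
K_p = (12.5 − 1)/1.545 = 7.44.

K_p = 7.44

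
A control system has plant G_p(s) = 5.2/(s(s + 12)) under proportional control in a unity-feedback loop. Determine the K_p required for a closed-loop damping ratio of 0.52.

K_p = 25.6

Closed-loop characteristic equation: s² + 12s + K_p·5.2 = 0.
So ω_n = √(5.2K_p) and 2ζω_n = 12, giving ζ = 12/(2√(5.2K_p)).
Setting ζ = 0.52: √(5.2K_p) = 12/(2·0.52) = 11.54, so K_p = 133.1/5.2 = 25.6.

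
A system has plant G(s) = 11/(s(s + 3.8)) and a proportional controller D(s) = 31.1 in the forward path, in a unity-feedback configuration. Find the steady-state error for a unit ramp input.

0.0111

The loop has one pole at the origin (type 1). Velocity error constant K_v = lim_{s→0} s·D(s)G(s) = 31.1·11/3.8 = 90.03.
Steady-state error to a unit ramp: e_ss = 1/K_v = 0.0111.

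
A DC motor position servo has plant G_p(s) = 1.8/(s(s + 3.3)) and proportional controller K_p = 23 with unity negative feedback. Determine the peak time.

T_p = 0.505 s

The closed-loop denominator s² + 3.3s + 41.4 gives ω_n = √41.4 = 6.434 and ζ = 3.3/(2ω_n) = 0.2564.
Damped frequency ω_d = ω_n√(1−ζ²) = 6.219 rad/s, so peak time T_p = π/ω_d = 0.505 s.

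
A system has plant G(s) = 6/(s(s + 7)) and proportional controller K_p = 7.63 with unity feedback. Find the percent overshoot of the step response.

15%

From 1 + K_pG(s) = 0: s² + 7s + 45.78 = 0 ⇒ ω_n = 6.766, ζ = 0.5173.
%OS = 100·exp(−πζ/√(1−ζ²)) = 100·exp(−π·0.5173/√0.7324) = 15%.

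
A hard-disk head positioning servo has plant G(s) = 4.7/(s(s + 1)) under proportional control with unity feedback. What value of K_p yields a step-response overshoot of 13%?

K_p = 0.179

From %OS = 100·exp(−πζ/√(1−ζ²)) = 13%, ζ = −ln(0.13)/√(π²+ln²(0.13)) = 0.5446.
Characteristic equation s² + 1s + 4.7K_p = 0 gives ζ = 1/(2√(4.7K_p)).
Setting ζ = 0.5446: √(4.7K_p) = 1/(2·0.5446) = 0.918, so K_p = 0.8428/4.7 = 0.179.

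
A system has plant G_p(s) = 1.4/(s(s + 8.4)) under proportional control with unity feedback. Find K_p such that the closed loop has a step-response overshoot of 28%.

K_p = 89.3

From %OS = 100·exp(−πζ/√(1−ζ²)) = 28%, ζ = −ln(0.28)/√(π²+ln²(0.28)) = 0.3755.
Characteristic equation s² + 8.4s + 1.4K_p = 0 gives ζ = 8.4/(2√(1.4K_p)).
Setting ζ = 0.3755: √(1.4K_p) = 8.4/(2·0.3755) = 11.18, so K_p = 125.1/1.4 = 89.3.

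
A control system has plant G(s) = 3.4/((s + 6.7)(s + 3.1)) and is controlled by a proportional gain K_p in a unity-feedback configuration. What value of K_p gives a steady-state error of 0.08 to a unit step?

K_p = 70.3

The loop is type 0, so e_ss(step) = 1/(1 + K_pos) with K_pos = K_p·G(0).
G(0) = 0.1637. Require 1/(1 + K_p·0.1637) = 0.08, so 1 + 0.1637·K_p = 12.5.
K_p = (12.5 − 1)/0.1637 = 70.3.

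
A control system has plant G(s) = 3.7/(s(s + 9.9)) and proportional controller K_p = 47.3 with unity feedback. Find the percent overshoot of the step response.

The closed-loop denominator s² + 9.9s + 175 gives ω_n = √175 = 13.23 and ζ = 9.9/(2ω_n) = 0.3742.
%OS = 100·exp(−πζ/√(1−ζ²)) = 100·exp(−π·0.3742/√0.86) = 28.2%.

28.2%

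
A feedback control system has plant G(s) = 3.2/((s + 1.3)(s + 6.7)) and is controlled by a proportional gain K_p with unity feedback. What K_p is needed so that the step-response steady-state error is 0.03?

Steady-state error for a unit step on this type-0 loop is 1/(1 + K_p·G(0)).
G(0) = 0.3674. Require 1/(1 + K_p·0.3674) = 0.03, so 1 + 0.3674·K_p = 33.33.
K_p = (33.33 − 1)/0.3674 = 88.

K_p = 88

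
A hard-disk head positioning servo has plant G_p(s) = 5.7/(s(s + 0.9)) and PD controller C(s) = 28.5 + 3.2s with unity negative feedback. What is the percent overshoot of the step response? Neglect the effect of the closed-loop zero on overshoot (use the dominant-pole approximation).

2.81%

Forward path: (28.5 + 3.2s)·5.7/(s(s+0.9)). The closed-loop characteristic equation is s² + (0.9 + 5.7·3.2)s + 5.7·28.5 = 0.
That is s² + 19.14s + 162.5 = 0, so ω_n = 12.75 rad/s and ζ = 19.14/(2·12.75) = 0.7508.
%OS = 100·exp(−πζ/√(1−ζ²)) = 2.81%.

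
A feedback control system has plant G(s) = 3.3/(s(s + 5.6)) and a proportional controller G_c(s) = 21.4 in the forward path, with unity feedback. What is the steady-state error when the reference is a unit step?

0

The open loop G_c(s)G(s) has a pole at the origin (type 1), so the static position error constant is infinite and e_ss = 1/(1+∞) = 0.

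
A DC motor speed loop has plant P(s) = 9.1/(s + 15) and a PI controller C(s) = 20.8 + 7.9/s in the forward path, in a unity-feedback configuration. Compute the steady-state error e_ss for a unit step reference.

The open loop C(s)P(s) has a pole at the origin (type 1), so the static position error constant is infinite and e_ss = 1/(1+∞) = 0.

0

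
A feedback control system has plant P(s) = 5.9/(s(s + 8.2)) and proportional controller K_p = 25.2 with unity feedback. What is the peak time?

T_p = 0.274 s

The closed-loop denominator s² + 8.2s + 148.7 gives ω_n = √148.7 = 12.19 and ζ = 8.2/(2ω_n) = 0.3362.
Damped frequency ω_d = ω_n√(1−ζ²) = 11.48 rad/s, so peak time T_p = π/ω_d = 0.274 s.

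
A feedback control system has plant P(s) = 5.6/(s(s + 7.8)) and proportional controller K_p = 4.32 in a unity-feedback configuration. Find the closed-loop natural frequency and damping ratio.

The closed-loop denominator is s(s+7.8) + 4.32·5.6 = s² + 7.8s + 24.19.
Matching s² + 2ζω_n s + ω_n²: ω_n = √24.19 = 4.919 rad/s and 2ζω_n = 7.8, so ζ = 7.8/(2·4.919) = 0.793.

ω_n = 4.92 rad/s, ζ = 0.793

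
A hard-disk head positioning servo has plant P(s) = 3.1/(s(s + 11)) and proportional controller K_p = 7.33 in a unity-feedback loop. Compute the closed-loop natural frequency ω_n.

ω_n = 4.77 rad/s

With unity feedback the closed-loop characteristic equation is s² + 11s + 7.33·3.1 = s² + 11s + 22.72 = 0.
Matching s² + 2ζω_n s + ω_n²: ω_n = √22.72 = 4.767 rad/s and 2ζω_n = 11, so ζ = 11/(2·4.767) = 1.15.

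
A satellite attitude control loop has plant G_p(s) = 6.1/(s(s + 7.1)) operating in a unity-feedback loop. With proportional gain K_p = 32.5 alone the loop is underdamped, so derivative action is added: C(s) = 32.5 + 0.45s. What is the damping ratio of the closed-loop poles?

ζ = 0.35

Forward path: (32.5 + 0.45s)·6.1/(s(s+7.1)). The closed-loop characteristic equation is s² + (7.1 + 6.1·0.45)s + 6.1·32.5 = 0.
That is s² + 9.845s + 198.2 = 0, so ω_n = 14.08 rad/s and ζ = 9.845/(2·14.08) = 0.3496.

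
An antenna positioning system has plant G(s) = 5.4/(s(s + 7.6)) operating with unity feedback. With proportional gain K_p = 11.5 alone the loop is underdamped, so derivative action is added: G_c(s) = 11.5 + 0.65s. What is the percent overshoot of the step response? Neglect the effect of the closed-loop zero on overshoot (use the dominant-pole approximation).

Forward path: (11.5 + 0.65s)·5.4/(s(s+7.6)). The closed-loop characteristic equation is s² + (7.6 + 5.4·0.65)s + 5.4·11.5 = 0.
That is s² + 11.11s + 62.1 = 0, so ω_n = 7.88 rad/s and ζ = 11.11/(2·7.88) = 0.7049.
%OS = 100·exp(−πζ/√(1−ζ²)) = 4.41%.

4.41%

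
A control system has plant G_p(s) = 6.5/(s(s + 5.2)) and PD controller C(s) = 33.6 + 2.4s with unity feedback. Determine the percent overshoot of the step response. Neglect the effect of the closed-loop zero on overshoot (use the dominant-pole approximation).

4.45%

Forward path: (33.6 + 2.4s)·6.5/(s(s+5.2)). The closed-loop characteristic equation is s² + (5.2 + 6.5·2.4)s + 6.5·33.6 = 0.
That is s² + 20.8s + 218.4 = 0, so ω_n = 14.78 rad/s and ζ = 20.8/(2·14.78) = 0.7037.
%OS = 100·exp(−πζ/√(1−ζ²)) = 4.45%.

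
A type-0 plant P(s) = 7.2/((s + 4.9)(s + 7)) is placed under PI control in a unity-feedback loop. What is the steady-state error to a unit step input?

0

The PI controller's integrator makes the forward path type 1, so e_ss to a step is zero.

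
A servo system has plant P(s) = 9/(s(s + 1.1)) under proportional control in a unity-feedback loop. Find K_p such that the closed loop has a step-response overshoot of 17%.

From %OS = 100·exp(−πζ/√(1−ζ²)) = 17%, ζ = −ln(0.17)/√(π²+ln²(0.17)) = 0.4913.
Characteristic equation s² + 1.1s + 9K_p = 0 gives ζ = 1.1/(2√(9K_p)).
Setting ζ = 0.4913: √(9K_p) = 1.1/(2·0.4913) = 1.12, so K_p = 1.253/9 = 0.139.

K_p = 0.139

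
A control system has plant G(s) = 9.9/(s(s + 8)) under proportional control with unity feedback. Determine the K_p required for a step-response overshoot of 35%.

K_p = 16.1

From %OS = 100·exp(−πζ/√(1−ζ²)) = 35%, ζ = −ln(0.35)/√(π²+ln²(0.35)) = 0.3169.
Characteristic equation s² + 8s + 9.9K_p = 0 gives ζ = 8/(2√(9.9K_p)).
Setting ζ = 0.3169: √(9.9K_p) = 8/(2·0.3169) = 12.62, so K_p = 159.3/9.9 = 16.1.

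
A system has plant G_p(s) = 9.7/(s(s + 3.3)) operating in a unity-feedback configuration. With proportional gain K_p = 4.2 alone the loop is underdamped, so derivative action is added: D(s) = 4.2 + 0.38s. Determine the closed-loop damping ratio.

ζ = 0.547

Forward path: (4.2 + 0.38s)·9.7/(s(s+3.3)). The closed-loop characteristic equation is s² + (3.3 + 9.7·0.38)s + 9.7·4.2 = 0.
That is s² + 6.986s + 40.74 = 0, so ω_n = 6.383 rad/s and ζ = 6.986/(2·6.383) = 0.5473.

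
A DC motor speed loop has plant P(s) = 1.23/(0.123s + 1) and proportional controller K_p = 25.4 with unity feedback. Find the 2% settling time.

T_s ≈ 0.0153 s

Closed loop: T(s) = K_p·P/(1+K_p·P) = 31.24/(0.123s + 1 + 31.24), with pole at s = −(1 + 31.24)/0.123 = −262.1.
τ = 1/262.1 = 0.003815 s, so 2% settling time ≈ 4τ = 0.0153 s.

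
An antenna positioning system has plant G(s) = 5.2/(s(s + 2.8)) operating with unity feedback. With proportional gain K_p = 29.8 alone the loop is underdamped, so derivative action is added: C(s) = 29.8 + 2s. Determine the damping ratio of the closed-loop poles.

ζ = 0.53

Forward path: (29.8 + 2s)·5.2/(s(s+2.8)). The closed-loop characteristic equation is s² + (2.8 + 5.2·2)s + 5.2·29.8 = 0.
That is s² + 13.2s + 155 = 0, so ω_n = 12.45 rad/s and ζ = 13.2/(2·12.45) = 0.5302.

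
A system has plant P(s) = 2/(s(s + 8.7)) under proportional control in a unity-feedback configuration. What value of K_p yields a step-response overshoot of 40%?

K_p = 121

From %OS = 100·exp(−πζ/√(1−ζ²)) = 40%, ζ = −ln(0.4)/√(π²+ln²(0.4)) = 0.28.
Characteristic equation s² + 8.7s + 2K_p = 0 gives ζ = 8.7/(2√(2K_p)).
Setting ζ = 0.28: √(2K_p) = 8.7/(2·0.28) = 15.54, so K_p = 241.4/2 = 121.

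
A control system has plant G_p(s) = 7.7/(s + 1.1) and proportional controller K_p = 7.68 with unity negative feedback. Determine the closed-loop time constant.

τ = 0.0166 s

Closed-loop transfer function: T(s) = K_p·G_p(s)/(1 + K_p·G_p(s)) = 59.14/(s + 1.1 + 59.14) = 59.14/(s + 60.24).
Time constant τ = 1/60.24 = 0.0166 s.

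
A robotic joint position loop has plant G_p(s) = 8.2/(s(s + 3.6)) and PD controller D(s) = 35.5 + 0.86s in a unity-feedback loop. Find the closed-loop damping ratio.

ζ = 0.312

Forward path: (35.5 + 0.86s)·8.2/(s(s+3.6)). The closed-loop characteristic equation is s² + (3.6 + 8.2·0.86)s + 8.2·35.5 = 0.
That is s² + 10.65s + 291.1 = 0, so ω_n = 17.06 rad/s and ζ = 10.65/(2·17.06) = 0.3122.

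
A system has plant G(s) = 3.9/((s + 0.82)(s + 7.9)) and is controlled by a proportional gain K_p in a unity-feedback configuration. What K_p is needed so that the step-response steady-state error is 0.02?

Steady-state error for a unit step on this type-0 loop is 1/(1 + K_p·G(0)).
G(0) = 0.602. Require 1/(1 + K_p·0.602) = 0.02, so 1 + 0.602·K_p = 50.
K_p = (50 − 1)/0.602 = 81.4.

K_p = 81.4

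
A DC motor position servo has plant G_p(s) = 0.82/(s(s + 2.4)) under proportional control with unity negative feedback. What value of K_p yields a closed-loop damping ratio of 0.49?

Closed-loop characteristic equation: s² + 2.4s + K_p·0.82 = 0.
So ω_n = √(0.82K_p) and 2ζω_n = 2.4, giving ζ = 2.4/(2√(0.82K_p)).
Setting ζ = 0.49: √(0.82K_p) = 2.4/(2·0.49) = 2.449, so K_p = 5.998/0.82 = 7.31.

K_p = 7.31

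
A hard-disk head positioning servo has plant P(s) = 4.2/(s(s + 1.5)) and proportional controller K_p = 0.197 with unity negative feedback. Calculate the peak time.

T_p = 6.1 s

Closed-loop characteristic equation: s² + 1.5s + 0.8274 = 0, so ω_n = 0.9096 rad/s and ζ = 1.5/(2·0.9096) = 0.8245.
Damped frequency ω_d = ω_n√(1−ζ²) = 0.5147 rad/s, so peak time T_p = π/ω_d = 6.1 s.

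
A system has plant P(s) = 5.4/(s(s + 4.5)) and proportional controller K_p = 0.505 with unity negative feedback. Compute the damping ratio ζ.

ζ = 1.36

With unity feedback the closed-loop characteristic equation is s² + 4.5s + 0.505·5.4 = s² + 4.5s + 2.727 = 0.
So ω_n² = 2.727 ⇒ ω_n = 1.651 rad/s, and ζ = 4.5/(2ω_n) = 1.36.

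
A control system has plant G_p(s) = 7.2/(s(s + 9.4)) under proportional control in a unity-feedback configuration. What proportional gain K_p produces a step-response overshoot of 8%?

From %OS = 100·exp(−πζ/√(1−ζ²)) = 8%, ζ = −ln(0.08)/√(π²+ln²(0.08)) = 0.6266.
Characteristic equation s² + 9.4s + 7.2K_p = 0 gives ζ = 9.4/(2√(7.2K_p)).
Setting ζ = 0.6266: √(7.2K_p) = 9.4/(2·0.6266) = 7.501, so K_p = 56.27/7.2 = 7.81.

K_p = 7.81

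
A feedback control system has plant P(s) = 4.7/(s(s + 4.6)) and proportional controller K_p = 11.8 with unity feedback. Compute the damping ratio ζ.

ζ = 0.309

With unity feedback the closed-loop characteristic equation is s² + 4.6s + 11.8·4.7 = s² + 4.6s + 55.46 = 0.
So ω_n² = 55.46 ⇒ ω_n = 7.447 rad/s, and ζ = 4.6/(2ω_n) = 0.309.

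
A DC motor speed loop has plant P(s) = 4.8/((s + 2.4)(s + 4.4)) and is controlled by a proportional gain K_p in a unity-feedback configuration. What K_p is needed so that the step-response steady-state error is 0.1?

K_p = 19.8

Steady-state error for a unit step on this type-0 loop is 1/(1 + K_p·P(0)).
P(0) = 0.4545. Require 1/(1 + K_p·0.4545) = 0.1, so 1 + 0.4545·K_p = 10.
K_p = (10 − 1)/0.4545 = 19.8.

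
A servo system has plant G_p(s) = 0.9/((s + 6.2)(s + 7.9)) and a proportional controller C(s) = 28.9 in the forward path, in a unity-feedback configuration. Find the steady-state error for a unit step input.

The loop is type 0. Static position error constant K_pos = C(0)·G_p(0) = 28.9·0.01837 = 0.531.
Steady-state error to a unit step: e_ss = 1/(1+K_pos) = 1/1.531 = 0.653.

0.653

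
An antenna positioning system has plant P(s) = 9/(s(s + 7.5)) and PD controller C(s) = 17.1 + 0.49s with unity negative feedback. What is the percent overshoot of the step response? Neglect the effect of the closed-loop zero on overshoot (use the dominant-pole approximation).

17.9%

Forward path: (17.1 + 0.49s)·9/(s(s+7.5)). The closed-loop characteristic equation is s² + (7.5 + 9·0.49)s + 9·17.1 = 0.
That is s² + 11.91s + 153.9 = 0, so ω_n = 12.41 rad/s and ζ = 11.91/(2·12.41) = 0.48.
%OS = 100·exp(−πζ/√(1−ζ²)) = 17.9%.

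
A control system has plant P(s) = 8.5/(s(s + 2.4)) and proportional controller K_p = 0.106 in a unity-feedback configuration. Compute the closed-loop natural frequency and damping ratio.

ω_n = 0.949 rad/s, ζ = 1.26

1 + K_p·P(s) = 0 gives s² + 2.4s + 0.901 = 0.
Matching s² + 2ζω_n s + ω_n²: ω_n = √0.901 = 0.9492 rad/s and 2ζω_n = 2.4, so ζ = 2.4/(2·0.9492) = 1.26.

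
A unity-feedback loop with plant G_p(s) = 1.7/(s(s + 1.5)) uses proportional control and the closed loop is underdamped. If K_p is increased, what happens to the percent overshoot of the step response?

Characteristic equation s² + 1.5s + K_p·1.7 = 0: raising K_p raises ω_n while 2ζω_n = 1.5 is fixed, so ζ falls and overshoot grows.

increase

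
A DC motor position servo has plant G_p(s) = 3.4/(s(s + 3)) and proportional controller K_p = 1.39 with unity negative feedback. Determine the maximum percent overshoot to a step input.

5%

Closed-loop characteristic equation: s² + 3s + 4.726 = 0, so ω_n = 2.174 rad/s and ζ = 3/(2·2.174) = 0.69.
%OS = 100·exp(−πζ/√(1−ζ²)) = 100·exp(−π·0.69/√0.5239) = 5%.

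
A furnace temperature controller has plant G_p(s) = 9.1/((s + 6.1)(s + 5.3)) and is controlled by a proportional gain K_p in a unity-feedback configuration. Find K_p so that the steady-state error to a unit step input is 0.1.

K_p = 32

For a type-0 loop with proportional control, e_ss = 1/(1 + K_p·G_p(0)).
G_p(0) = 0.2815. Require 1/(1 + K_p·0.2815) = 0.1, so 1 + 0.2815·K_p = 10.
K_p = (10 − 1)/0.2815 = 32.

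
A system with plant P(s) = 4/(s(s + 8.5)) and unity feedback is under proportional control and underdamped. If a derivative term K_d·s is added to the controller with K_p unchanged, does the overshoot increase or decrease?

decrease

With PD the characteristic equation becomes s² + (a + K·K_d)s + K·K_p = 0; the damping term grows, ζ rises, overshoot falls.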